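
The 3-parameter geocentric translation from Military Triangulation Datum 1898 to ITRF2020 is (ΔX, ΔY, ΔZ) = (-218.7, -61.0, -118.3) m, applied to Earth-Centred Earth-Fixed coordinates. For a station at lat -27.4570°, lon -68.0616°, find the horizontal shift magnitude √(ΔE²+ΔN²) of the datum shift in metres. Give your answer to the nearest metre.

254 m

The local east axis at (φ, λ) is (−sin λ, cos λ, 0), so ΔE = −sin(-68.0616°)·(-218.7) + cos(-68.0616°)·(-61.0) = -225.65 m.
The local north axis is (−sin φ cos λ, −sin φ sin λ, cos φ), giving ΔN = -37.674 + 26.089 − 104.974 = -116.56 m.
Horizontal magnitude = √(ΔE² + ΔN²) = √((-225.65)² + (-116.56)²) = 253.98 m.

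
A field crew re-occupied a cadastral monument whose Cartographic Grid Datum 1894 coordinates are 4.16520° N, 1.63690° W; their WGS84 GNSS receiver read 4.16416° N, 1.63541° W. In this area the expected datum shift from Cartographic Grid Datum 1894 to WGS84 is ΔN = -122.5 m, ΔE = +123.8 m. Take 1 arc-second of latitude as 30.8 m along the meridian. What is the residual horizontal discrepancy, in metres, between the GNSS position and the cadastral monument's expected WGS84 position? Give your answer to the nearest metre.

42 m

Observed coordinate differences: Δφ = -0.00104°, Δλ = +0.00149°.
Converting to metres (1° lat = 110880 m, cos φ = 0.997359): observed ΔN = -115.3 m, observed ΔE = 164.8 m.
Subtracting the expected shift leaves a residual of -115.3 − (-122.5) = 7.2 m north and 164.8 − (123.8) = 41.0 m east.
Residual distance = √(7.2² + 41.0²) = 41.6 m.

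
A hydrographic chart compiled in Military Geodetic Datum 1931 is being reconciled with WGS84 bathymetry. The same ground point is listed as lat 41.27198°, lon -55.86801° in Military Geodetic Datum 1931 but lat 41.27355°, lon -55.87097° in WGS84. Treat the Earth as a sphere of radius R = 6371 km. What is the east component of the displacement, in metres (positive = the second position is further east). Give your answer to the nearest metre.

ΔE = -247 m

Δφ = 41.27355° − 41.27198° = +0.00157°; Δλ = -55.87097° − -55.86801° = -0.00296°.
1° along a meridian = πR/180 = 111195 m.
ΔN = Δφ × 111195 = 174.6 m; ΔE = Δλ × 111195 × cos(41.27198°) = -0.00296 × 111195 × 0.751587 = -247.4 m.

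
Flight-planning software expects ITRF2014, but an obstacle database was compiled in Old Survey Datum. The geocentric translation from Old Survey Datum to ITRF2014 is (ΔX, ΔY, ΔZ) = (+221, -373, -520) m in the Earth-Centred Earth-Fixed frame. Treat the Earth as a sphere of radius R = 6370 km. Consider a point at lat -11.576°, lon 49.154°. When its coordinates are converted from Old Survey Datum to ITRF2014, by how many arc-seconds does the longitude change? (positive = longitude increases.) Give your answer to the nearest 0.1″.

sin φ = -0.200668, cos φ = 0.979659, sin λ = 0.756470, cos λ = 0.654028.
East component: ΔE = −sin λ·ΔX + cos λ·ΔY = −(0.756470)(221) + (0.654028)(-373) = -411.13 m.
1° of latitude spans πR/180 = 111177 m; at latitude φ, 1° of longitude spans that × cos φ = 108916.1 m, so Δλ = -411.13 / 108916.1 × 3600 = -13.589″.

Δλ = -13.6″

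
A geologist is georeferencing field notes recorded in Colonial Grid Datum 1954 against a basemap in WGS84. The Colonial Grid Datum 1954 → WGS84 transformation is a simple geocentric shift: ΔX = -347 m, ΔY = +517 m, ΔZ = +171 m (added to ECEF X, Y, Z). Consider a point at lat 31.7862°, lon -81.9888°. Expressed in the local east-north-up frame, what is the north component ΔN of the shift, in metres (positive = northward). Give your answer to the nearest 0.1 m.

At φ = 31.7862°, λ = -81.9888°: sin φ = 0.526751, cos φ = 0.850020, sin λ = -0.990241, cos λ = 0.139367.
ΔN = −sin φ cos λ·ΔX − sin φ sin λ·ΔY + cos φ·ΔZ = −(0.526751)(0.139367)(-347) − (0.526751)(-0.990241)(517) + (0.850020)(171) = 440.50 m.

ΔN = 440.5 m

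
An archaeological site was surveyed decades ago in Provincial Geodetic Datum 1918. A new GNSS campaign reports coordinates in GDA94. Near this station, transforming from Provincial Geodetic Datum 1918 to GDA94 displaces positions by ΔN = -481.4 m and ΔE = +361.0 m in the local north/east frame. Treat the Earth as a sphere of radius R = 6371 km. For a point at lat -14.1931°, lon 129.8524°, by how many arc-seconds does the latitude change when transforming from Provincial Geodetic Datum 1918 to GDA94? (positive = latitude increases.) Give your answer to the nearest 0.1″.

On a sphere of radius R, 1 rad of latitude = R, so Δφ = ΔN / R = -481.4 / 6371000 = -7.5561e-05 rad = -15.586″.

Δφ = -15.6″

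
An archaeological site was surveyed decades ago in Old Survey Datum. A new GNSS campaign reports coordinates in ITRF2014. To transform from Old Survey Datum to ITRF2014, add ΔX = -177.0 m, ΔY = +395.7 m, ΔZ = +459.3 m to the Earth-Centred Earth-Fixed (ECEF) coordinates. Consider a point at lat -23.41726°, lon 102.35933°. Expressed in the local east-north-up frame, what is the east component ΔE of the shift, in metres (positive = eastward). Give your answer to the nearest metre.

The local east axis at (φ, λ) is (−sin λ, cos λ, 0), so ΔE = −sin(102.35933°)·(-177.0) + cos(102.35933°)·395.7 = 88.20 m.

ΔE = 88 m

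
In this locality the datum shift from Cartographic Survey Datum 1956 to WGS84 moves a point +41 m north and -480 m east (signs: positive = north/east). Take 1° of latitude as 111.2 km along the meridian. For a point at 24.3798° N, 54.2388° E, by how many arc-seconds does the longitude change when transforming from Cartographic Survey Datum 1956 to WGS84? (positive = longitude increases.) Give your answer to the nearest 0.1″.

At latitude 24.3798°, cos φ = 0.910829.
1° of longitude at this latitude = 111.2 × cos φ = 101.28 km, so Δλ = -480.0 / 101284.2 = -0.0047391° = -17.061″.

Δλ = -17.1″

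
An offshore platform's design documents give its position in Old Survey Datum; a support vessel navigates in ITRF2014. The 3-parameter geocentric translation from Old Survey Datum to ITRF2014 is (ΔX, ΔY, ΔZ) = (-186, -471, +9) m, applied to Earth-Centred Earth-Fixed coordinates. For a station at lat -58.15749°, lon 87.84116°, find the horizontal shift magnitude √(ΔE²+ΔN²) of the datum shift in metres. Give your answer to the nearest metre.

The local east axis at (φ, λ) is (−sin λ, cos λ, 0), so ΔE = −sin(87.84116°)·(-186) + cos(87.84116°)·(-471) = 168.13 m.
The local north axis is (−sin φ cos λ, −sin φ sin λ, cos φ), giving ΔN = -5.952 − 399.831 + 4.748 = -401.04 m.
Horizontal magnitude = √(ΔE² + ΔN²) = √(168.13² + (-401.04)²) = 434.85 m.

435 m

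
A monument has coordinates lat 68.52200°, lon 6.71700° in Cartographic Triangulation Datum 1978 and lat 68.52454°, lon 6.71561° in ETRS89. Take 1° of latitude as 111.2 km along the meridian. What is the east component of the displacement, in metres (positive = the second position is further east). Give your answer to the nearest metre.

ΔE = -57 m

Δφ = 68.52454° − 68.52200° = +0.00254°; Δλ = 6.71561° − 6.71700° = -0.00139°.
ΔN = Δφ × 111200 = 282.4 m; ΔE = Δλ × 111200 × cos(68.52200°) = -0.00139 × 111200 × 0.366144 = -56.6 m.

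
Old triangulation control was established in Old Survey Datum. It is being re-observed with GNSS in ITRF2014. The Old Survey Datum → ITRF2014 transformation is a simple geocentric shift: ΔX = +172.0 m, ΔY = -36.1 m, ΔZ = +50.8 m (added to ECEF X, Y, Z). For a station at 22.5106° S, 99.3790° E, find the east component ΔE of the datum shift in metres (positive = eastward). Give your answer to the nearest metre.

At φ = -22.5106°, λ = 99.3790°: sin φ = -0.382854, cos φ = 0.923809, sin λ = 0.986632, cos λ = -0.162964.
ΔE = −sin λ·ΔX + cos λ·ΔY = −(0.986632)·(172.0) + (-0.162964)·(-36.1) = -163.82 m.

ΔE = -164 m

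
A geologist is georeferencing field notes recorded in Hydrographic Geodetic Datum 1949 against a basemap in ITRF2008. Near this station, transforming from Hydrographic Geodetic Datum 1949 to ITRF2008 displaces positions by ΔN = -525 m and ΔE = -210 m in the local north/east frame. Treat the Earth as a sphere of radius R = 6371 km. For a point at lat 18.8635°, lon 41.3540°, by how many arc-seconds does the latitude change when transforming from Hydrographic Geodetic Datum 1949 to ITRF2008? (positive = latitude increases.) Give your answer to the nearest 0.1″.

On a sphere of radius R, 1 rad of latitude = R, so Δφ = ΔN / R = -525.0 / 6371000 = -8.2405e-05 rad = -16.997″.

Δφ = -17.0″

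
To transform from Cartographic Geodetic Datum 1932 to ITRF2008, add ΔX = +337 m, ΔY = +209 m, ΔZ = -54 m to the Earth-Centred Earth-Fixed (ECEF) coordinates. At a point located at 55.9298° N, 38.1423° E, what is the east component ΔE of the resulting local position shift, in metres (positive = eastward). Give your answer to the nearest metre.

ΔE = -44 m

The local east axis at (φ, λ) is (−sin λ, cos λ, 0), so ΔE = −sin(38.1423°)·337 + cos(38.1423°)·209 = -43.76 m.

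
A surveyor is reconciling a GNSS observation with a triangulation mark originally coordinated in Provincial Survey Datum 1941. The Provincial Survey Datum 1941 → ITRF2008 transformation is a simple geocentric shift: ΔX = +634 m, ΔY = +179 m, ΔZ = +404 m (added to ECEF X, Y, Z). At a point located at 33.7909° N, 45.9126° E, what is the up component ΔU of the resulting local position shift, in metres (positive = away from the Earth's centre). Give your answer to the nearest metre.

At φ = 33.7909°, λ = 45.9126°: sin φ = 0.556164, cos φ = 0.831073, sin λ = 0.718279, cos λ = 0.695755.
ΔU = cos φ cos λ·ΔX + cos φ sin λ·ΔY + sin φ·ΔZ = (0.831073)(0.695755)(634) + (0.831073)(0.718279)(179) + (0.556164)(404) = 698.14 m.

ΔU = 698 m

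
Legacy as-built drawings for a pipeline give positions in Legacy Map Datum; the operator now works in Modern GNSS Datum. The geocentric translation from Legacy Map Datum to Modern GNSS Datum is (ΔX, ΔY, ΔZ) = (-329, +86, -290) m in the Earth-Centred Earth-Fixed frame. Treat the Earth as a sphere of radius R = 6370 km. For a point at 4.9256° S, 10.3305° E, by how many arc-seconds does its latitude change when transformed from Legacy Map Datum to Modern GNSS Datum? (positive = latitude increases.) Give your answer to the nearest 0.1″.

Δφ = -10.2″

sin φ = -0.085862, cos φ = 0.996307, sin λ = 0.179326, cos λ = 0.983790.
North component: ΔN = −sin φ cos λ·ΔX − sin φ sin λ·ΔY + cos φ·ΔZ = −(-0.085862)(0.983790)(-329) − (-0.085862)(0.179326)(86) + (0.996307)(-290) = -315.40 m.
1° of latitude spans πR/180 = 111177 m, so Δφ = -315.40 / 111177 × 3600 = -10.213″.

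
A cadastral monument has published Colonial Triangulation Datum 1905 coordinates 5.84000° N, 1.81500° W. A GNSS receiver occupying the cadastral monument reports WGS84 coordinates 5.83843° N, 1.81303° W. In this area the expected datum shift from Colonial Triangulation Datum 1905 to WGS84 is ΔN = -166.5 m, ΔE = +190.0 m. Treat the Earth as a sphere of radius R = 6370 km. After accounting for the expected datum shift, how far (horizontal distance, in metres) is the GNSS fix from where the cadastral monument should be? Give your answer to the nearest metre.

Observed coordinate differences: Δφ = -0.00157°, Δλ = +0.00197°.
Converting to metres (1° lat = 111177 m, cos φ = 0.994810): observed ΔN = -174.5 m, observed ΔE = 217.9 m.
Subtracting the expected shift leaves a residual of -174.5 − (-166.5) = -8.0 m north and 217.9 − (190.0) = 27.9 m east.
Residual distance = √((-8.0)² + 27.9²) = 29.0 m.

29 m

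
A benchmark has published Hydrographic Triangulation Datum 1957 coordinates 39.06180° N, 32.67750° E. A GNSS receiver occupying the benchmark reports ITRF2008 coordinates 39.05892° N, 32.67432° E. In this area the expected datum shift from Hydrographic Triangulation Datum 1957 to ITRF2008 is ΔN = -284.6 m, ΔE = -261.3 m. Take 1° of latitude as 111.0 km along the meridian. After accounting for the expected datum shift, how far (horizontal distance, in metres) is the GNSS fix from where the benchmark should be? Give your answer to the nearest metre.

Observed coordinate differences: Δφ = -0.00288°, Δλ = -0.00318°.
Converting to metres (1° lat = 111000 m, cos φ = 0.776467): observed ΔN = -319.7 m, observed ΔE = -274.1 m.
Subtracting the expected shift leaves a residual of -319.7 − (-284.6) = -35.1 m north and -274.1 − (-261.3) = -12.8 m east.
Residual distance = √((-35.1)² + (-12.8)²) = 37.3 m.

37 m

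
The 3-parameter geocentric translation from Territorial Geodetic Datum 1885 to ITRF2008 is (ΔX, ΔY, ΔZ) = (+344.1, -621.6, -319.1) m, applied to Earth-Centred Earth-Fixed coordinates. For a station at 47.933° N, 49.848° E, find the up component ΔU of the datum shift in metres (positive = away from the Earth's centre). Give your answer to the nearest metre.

ΔU = -407 m

At φ = 47.933°, λ = 49.848°: sin φ = 0.742362, cos φ = 0.669999, sin λ = 0.764336, cos λ = 0.644818.
ΔU = cos φ cos λ·ΔX + cos φ sin λ·ΔY + sin φ·ΔZ = (0.669999)(0.644818)(344.1) + (0.669999)(0.764336)(-621.6) + (0.742362)(-319.1) = -406.55 m.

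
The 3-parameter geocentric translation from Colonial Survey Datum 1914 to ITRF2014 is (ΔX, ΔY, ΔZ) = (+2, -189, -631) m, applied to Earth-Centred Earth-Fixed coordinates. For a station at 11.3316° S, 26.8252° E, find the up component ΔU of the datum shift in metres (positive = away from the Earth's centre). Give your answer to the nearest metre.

ΔU = 42 m

The local up (radial) axis is (cos φ cos λ, cos φ sin λ, sin φ), giving ΔU = 1.750 − 83.627 + 123.983 = 42.11 m.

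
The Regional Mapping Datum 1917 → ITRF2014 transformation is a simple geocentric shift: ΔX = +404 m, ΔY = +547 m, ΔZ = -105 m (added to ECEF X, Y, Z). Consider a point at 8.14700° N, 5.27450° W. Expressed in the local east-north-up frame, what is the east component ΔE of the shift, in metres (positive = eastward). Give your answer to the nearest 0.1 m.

At φ = 8.14700°, λ = -5.27450°: sin φ = 0.141713, cos φ = 0.989908, sin λ = -0.091927, cos λ = 0.995766.
ΔE = −sin λ·ΔX + cos λ·ΔY = −(-0.091927)·(404) + (0.995766)·(547) = 581.82 m.

ΔE = 581.8 m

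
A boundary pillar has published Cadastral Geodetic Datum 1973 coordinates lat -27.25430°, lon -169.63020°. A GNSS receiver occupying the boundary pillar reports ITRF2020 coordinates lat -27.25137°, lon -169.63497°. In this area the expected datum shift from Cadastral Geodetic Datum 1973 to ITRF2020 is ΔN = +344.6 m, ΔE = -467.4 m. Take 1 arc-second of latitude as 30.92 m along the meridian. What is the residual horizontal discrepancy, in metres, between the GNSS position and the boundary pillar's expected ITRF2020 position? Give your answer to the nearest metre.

Observed coordinate differences: Δφ = +0.00293°, Δλ = -0.00477°.
Converting to metres (1° lat = 111312 m, cos φ = 0.888983): observed ΔN = 326.1 m, observed ΔE = -472.0 m.
Subtracting the expected shift leaves a residual of 326.1 − (344.6) = -18.5 m north and -472.0 − (-467.4) = -4.6 m east.
Residual distance = √((-18.5)² + (-4.6)²) = 19.0 m.

19 m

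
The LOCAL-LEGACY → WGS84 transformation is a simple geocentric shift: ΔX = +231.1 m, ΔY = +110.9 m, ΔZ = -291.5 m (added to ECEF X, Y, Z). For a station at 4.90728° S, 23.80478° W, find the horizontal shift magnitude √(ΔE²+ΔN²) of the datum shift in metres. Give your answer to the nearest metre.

338 m

The local east axis at (φ, λ) is (−sin λ, cos λ, 0), so ΔE = −sin(-23.80478°)·231.1 + cos(-23.80478°)·110.9 = 194.74 m.
The local north axis is (−sin φ cos λ, −sin φ sin λ, cos φ), giving ΔN = 18.087 − 3.829 − 290.431 = -276.17 m.
Horizontal magnitude = √(ΔE² + ΔN²) = √(194.74² + (-276.17)²) = 337.93 m.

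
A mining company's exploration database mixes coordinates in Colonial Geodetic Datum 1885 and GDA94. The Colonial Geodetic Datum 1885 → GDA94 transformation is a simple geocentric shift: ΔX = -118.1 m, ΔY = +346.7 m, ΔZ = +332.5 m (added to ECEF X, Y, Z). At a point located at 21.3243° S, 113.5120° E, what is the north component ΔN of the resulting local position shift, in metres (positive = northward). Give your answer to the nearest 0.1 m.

ΔN = 442.5 m

At φ = -21.3243°, λ = 113.5120°: sin φ = -0.363646, cos φ = 0.931537, sin λ = 0.916977, cos λ = -0.398941.
ΔN = −sin φ cos λ·ΔX − sin φ sin λ·ΔY + cos φ·ΔZ = −(-0.363646)(-0.398941)(-118.1) − (-0.363646)(0.916977)(346.7) + (0.931537)(332.5) = 442.48 m.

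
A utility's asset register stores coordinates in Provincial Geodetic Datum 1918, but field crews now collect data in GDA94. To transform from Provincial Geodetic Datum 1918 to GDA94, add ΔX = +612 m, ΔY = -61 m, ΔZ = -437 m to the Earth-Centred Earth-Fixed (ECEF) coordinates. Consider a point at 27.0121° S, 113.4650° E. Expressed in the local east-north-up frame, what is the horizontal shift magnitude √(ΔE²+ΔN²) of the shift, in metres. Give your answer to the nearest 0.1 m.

751.4 m

The local east axis at (φ, λ) is (−sin λ, cos λ, 0), so ΔE = −sin(113.4650°)·612 + cos(113.4650°)·(-61) = -537.10 m.
The local north axis is (−sin φ cos λ, −sin φ sin λ, cos φ), giving ΔN = -110.679 − 25.414 − 389.328 = -525.42 m.
Horizontal magnitude = √(ΔE² + ΔN²) = √((-537.10)² + (-525.42)²) = 751.36 m.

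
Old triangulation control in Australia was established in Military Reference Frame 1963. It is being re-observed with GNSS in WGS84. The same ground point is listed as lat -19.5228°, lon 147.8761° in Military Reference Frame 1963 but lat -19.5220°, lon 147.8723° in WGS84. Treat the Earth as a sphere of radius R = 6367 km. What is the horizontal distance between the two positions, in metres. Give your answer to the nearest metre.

408 m

Δφ = -19.5220° − -19.5228° = +0.0008°; Δλ = 147.8723° − 147.8761° = -0.0038°.
1° along a meridian = πR/180 = 111125 m.
ΔN = Δφ × 111125 = 88.9 m; ΔE = Δλ × 111125 × cos(-19.5228°) = -0.0038 × 111125 × 0.942509 = -398.0 m.
Distance = √(ΔE² + ΔN²) = √((-398.0)² + 88.9²) = 407.8 m.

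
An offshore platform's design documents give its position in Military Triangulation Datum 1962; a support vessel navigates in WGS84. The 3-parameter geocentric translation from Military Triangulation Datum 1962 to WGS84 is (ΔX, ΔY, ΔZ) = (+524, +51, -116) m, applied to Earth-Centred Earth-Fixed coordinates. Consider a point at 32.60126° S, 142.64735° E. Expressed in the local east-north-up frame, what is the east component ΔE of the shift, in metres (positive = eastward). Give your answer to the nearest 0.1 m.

ΔE = -358.5 m

The local east axis at (φ, λ) is (−sin λ, cos λ, 0), so ΔE = −sin(142.64735°)·524 + cos(142.64735°)·51 = -358.46 m.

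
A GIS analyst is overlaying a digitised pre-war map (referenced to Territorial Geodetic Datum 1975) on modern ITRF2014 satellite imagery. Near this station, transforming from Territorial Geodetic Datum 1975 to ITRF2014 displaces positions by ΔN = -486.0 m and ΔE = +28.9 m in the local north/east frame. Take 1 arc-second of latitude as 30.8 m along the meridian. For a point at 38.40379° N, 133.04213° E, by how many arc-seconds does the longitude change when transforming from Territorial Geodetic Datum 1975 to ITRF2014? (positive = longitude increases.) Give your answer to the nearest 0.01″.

At latitude 38.40379°, cos φ = 0.783652.
1″ of longitude at this latitude = 30.80 × cos φ = 24.1365 m, so Δλ = 28.9 / 24.1365 = 1.197″.

Δλ = 1.20″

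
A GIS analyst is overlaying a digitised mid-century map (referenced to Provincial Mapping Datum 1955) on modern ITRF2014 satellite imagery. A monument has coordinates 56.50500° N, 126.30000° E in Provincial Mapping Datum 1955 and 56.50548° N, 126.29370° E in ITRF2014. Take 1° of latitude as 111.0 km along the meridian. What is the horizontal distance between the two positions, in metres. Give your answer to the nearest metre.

Δφ = 56.50548° − 56.50500° = +0.00048°; Δλ = 126.29370° − 126.30000° = -0.00630°.
ΔN = Δφ × 111000 = 53.3 m; ΔE = Δλ × 111000 × cos(56.50500°) = -0.00630 × 111000 × 0.551864 = -385.9 m.
Distance = √(ΔE² + ΔN²) = √((-385.9)² + 53.3²) = 389.6 m.

390 m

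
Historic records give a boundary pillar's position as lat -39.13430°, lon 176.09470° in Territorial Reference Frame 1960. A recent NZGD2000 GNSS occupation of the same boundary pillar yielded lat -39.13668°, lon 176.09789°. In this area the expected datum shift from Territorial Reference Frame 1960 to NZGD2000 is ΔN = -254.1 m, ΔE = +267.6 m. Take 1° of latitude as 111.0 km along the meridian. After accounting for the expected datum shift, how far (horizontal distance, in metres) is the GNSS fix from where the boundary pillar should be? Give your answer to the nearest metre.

Observed coordinate differences: Δφ = -0.00238°, Δλ = +0.00319°.
Converting to metres (1° lat = 111000 m, cos φ = 0.775669): observed ΔN = -264.2 m, observed ΔE = 274.7 m.
Subtracting the expected shift leaves a residual of -264.2 − (-254.1) = -10.1 m north and 274.7 − (267.6) = 7.1 m east.
Residual distance = √((-10.1)² + 7.1²) = 12.3 m.

12 m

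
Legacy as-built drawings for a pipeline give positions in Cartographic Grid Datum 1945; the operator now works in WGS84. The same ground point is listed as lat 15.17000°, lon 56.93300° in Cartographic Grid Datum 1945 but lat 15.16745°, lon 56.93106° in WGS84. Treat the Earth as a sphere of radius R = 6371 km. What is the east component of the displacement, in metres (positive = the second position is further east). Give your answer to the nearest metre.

Δφ = 15.16745° − 15.17000° = -0.00255°; Δλ = 56.93106° − 56.93300° = -0.00194°.
1° along a meridian = πR/180 = 111195 m.
ΔN = Δφ × 111195 = -283.5 m; ΔE = Δλ × 111195 × cos(15.17000°) = -0.00194 × 111195 × 0.965154 = -208.2 m.

ΔE = -208 m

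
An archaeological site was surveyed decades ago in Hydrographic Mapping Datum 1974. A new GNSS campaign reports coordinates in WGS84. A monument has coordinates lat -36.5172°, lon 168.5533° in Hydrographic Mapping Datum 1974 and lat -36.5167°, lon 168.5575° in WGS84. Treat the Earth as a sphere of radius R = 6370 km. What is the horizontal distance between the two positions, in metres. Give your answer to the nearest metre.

Δφ = -36.5167° − -36.5172° = +0.0005°; Δλ = 168.5575° − 168.5533° = +0.0042°.
1° along a meridian = πR/180 = 111177 m.
ΔN = Δφ × 111177 = 55.6 m; ΔE = Δλ × 111177 × cos(-36.5172°) = +0.0042 × 111177 × 0.803678 = 375.3 m.
Distance = √(ΔE² + ΔN²) = √(375.3² + 55.6²) = 379.4 m.

379 m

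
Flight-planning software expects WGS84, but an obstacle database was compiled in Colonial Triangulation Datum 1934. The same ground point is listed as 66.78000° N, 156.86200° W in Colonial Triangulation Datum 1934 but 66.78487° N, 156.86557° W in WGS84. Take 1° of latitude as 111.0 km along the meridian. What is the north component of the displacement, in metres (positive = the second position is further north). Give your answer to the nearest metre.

Δφ = 66.78487° − 66.78000° = +0.00487°; Δλ = -156.86557° − -156.86200° = -0.00357°.
ΔN = Δφ × 111000 = 540.6 m; ΔE = Δλ × 111000 × cos(66.78000°) = -0.00357 × 111000 × 0.394263 = -156.2 m.

ΔN = 541 m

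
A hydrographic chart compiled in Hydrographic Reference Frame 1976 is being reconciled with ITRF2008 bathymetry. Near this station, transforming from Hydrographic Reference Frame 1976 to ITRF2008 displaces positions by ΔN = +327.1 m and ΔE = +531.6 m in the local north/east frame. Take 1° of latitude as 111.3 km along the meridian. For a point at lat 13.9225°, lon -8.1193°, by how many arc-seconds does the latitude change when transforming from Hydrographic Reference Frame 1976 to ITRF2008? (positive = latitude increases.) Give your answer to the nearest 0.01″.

Δφ = 10.58″

1° of latitude = 111.3 km, so Δφ = 327.1 / 111300 = 0.0029389° = 10.580″.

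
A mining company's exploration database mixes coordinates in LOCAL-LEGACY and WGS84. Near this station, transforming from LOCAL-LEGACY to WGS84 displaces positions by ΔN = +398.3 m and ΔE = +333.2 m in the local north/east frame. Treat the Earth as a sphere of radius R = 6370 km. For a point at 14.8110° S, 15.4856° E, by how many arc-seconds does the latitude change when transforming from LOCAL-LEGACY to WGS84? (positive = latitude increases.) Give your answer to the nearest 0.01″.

Δφ = 12.90″

On a sphere of radius R, 1 rad of latitude = R, so Δφ = ΔN / R = 398.3 / 6370000 = 6.2527e-05 rad = 12.897″.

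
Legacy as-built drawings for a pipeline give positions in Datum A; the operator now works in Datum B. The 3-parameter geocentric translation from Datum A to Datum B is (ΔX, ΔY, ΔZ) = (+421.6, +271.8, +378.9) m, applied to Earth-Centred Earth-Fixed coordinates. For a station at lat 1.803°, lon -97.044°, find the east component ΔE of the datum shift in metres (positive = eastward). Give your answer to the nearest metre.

ΔE = 385 m

The local east axis at (φ, λ) is (−sin λ, cos λ, 0), so ΔE = −sin(-97.044°)·421.6 + cos(-97.044°)·271.8 = 385.09 m.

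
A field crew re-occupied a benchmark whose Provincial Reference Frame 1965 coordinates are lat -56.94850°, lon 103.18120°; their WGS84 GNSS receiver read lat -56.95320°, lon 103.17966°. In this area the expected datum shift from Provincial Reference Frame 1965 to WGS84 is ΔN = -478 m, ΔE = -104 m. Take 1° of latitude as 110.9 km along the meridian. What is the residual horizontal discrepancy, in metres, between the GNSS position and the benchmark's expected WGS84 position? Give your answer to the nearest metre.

Observed coordinate differences: Δφ = -0.00470°, Δλ = -0.00154°.
Converting to metres (1° lat = 110900 m, cos φ = 0.545393): observed ΔN = -521.2 m, observed ΔE = -93.1 m.
Subtracting the expected shift leaves a residual of -521.2 − (-478) = -43.2 m north and -93.1 − (-104) = 10.9 m east.
Residual distance = √((-43.2)² + 10.9²) = 44.6 m.

45 m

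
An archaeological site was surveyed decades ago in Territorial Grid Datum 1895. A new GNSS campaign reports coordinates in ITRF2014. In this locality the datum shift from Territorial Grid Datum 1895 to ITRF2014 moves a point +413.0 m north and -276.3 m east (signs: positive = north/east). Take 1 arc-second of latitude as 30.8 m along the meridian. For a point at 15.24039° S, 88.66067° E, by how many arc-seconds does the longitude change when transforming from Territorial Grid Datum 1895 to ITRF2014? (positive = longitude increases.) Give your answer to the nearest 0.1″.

At latitude -15.24039°, cos φ = 0.964831.
1″ of longitude at this latitude = 30.80 × cos φ = 29.7168 m, so Δλ = -276.3 / 29.7168 = -9.298″.

Δλ = -9.3″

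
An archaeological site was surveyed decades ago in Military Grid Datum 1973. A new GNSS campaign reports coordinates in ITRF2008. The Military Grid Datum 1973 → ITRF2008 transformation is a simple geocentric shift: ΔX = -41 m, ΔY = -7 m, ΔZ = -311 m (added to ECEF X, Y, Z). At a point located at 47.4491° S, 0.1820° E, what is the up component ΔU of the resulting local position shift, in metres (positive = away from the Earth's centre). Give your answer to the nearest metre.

ΔU = 201 m

The local up (radial) axis is (cos φ cos λ, cos φ sin λ, sin φ), giving ΔU = -27.726 − 0.015 + 229.107 = 201.37 m.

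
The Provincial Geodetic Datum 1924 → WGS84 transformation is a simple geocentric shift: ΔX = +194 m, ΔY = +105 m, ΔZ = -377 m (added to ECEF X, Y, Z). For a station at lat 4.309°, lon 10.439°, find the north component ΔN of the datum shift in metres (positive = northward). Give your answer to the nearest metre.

ΔN = -392 m

The local north axis is (−sin φ cos λ, −sin φ sin λ, cos φ), giving ΔN = -14.335 − 1.429 − 375.934 = -391.70 m.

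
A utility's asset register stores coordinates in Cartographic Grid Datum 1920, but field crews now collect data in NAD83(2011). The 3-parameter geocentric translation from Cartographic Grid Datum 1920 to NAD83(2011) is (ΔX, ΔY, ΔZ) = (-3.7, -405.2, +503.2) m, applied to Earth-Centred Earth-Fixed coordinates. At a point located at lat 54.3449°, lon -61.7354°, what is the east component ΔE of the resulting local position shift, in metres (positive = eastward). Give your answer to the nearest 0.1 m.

ΔE = -195.1 m

At φ = 54.3449°, λ = -61.7354°: sin φ = 0.812541, cos φ = 0.582905, sin λ = -0.880770, cos λ = 0.473544.
ΔE = −sin λ·ΔX + cos λ·ΔY = −(-0.880770)·(-3.7) + (0.473544)·(-405.2) = -195.14 m.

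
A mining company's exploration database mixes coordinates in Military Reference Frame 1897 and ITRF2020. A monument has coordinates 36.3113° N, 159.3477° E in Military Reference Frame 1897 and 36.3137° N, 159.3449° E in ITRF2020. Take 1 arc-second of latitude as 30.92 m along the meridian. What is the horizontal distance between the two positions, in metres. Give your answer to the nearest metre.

367 m

Δφ = 36.3137° − 36.3113° = +0.0024°; Δλ = 159.3449° − 159.3477° = -0.0028°.
1° of latitude = 3600 × 30.92 = 111312 m.
ΔN = Δφ × 111312 = 267.1 m; ΔE = Δλ × 111312 × cos(36.3113°) = -0.0028 × 111312 × 0.805812 = -251.2 m.
Distance = √(ΔE² + ΔN²) = √((-251.2)² + 267.1²) = 366.7 m.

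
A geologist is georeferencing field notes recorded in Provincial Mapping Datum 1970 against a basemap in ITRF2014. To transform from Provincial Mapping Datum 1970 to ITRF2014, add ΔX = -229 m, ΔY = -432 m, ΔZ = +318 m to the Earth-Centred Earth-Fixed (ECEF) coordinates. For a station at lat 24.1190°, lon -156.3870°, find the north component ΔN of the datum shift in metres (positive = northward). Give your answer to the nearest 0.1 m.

ΔN = 133.8 m

At φ = 24.1190°, λ = -156.3870°: sin φ = 0.408633, cos φ = 0.912699, sin λ = -0.400557, cos λ = -0.916272.
ΔN = −sin φ cos λ·ΔX − sin φ sin λ·ΔY + cos φ·ΔZ = −(0.408633)(-0.916272)(-229) − (0.408633)(-0.400557)(-432) + (0.912699)(318) = 133.79 m.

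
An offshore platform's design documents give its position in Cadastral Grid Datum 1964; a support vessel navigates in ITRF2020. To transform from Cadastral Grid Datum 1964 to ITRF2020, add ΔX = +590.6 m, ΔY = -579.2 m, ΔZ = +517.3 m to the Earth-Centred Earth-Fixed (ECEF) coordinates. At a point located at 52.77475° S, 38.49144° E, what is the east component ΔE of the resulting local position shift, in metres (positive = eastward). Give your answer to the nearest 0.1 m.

The local east axis at (φ, λ) is (−sin λ, cos λ, 0), so ΔE = −sin(38.49144°)·590.6 + cos(38.49144°)·(-579.2) = -820.93 m.

ΔE = -820.9 m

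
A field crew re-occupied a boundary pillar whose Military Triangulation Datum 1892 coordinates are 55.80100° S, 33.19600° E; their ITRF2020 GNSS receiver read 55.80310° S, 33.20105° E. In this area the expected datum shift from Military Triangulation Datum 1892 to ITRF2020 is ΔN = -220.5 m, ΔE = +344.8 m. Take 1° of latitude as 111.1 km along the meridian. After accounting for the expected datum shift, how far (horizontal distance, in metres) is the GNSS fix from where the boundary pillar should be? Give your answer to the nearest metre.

Observed coordinate differences: Δφ = -0.00210°, Δλ = +0.00505°.
Converting to metres (1° lat = 111100 m, cos φ = 0.562069): observed ΔN = -233.3 m, observed ΔE = 315.4 m.
Subtracting the expected shift leaves a residual of -233.3 − (-220.5) = -12.8 m north and 315.4 − (344.8) = -29.4 m east.
Residual distance = √((-12.8)² + (-29.4)²) = 32.1 m.

32 m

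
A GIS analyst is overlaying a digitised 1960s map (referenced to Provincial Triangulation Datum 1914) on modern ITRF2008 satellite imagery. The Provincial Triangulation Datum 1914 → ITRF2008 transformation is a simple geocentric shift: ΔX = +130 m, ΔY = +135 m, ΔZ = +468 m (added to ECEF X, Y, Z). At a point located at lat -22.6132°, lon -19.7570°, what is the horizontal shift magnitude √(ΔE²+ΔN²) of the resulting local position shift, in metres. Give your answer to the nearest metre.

At φ = -22.6132°, λ = -19.7570°: sin φ = -0.384508, cos φ = 0.923122, sin λ = -0.338032, cos λ = 0.941135.
ΔE = −sin λ·ΔX + cos λ·ΔY = −(-0.338032)·(130) + (0.941135)·(135) = 171.00 m.
ΔN = −sin φ cos λ·ΔX − sin φ sin λ·ΔY + cos φ·ΔZ = −(-0.384508)(0.941135)(130) − (-0.384508)(-0.338032)(135) + (0.923122)(468) = 461.52 m.
Horizontal magnitude = √(ΔE² + ΔN²) = √(171.00² + 461.52²) = 492.18 m.

492 m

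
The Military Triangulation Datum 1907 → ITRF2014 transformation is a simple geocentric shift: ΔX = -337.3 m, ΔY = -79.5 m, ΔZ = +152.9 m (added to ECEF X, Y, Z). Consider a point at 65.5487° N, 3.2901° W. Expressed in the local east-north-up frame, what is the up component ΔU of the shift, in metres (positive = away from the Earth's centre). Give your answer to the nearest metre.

ΔU = 2 m

The local up (radial) axis is (cos φ cos λ, cos φ sin λ, sin φ), giving ΔU = -139.385 + 1.889 + 139.187 = 1.69 m.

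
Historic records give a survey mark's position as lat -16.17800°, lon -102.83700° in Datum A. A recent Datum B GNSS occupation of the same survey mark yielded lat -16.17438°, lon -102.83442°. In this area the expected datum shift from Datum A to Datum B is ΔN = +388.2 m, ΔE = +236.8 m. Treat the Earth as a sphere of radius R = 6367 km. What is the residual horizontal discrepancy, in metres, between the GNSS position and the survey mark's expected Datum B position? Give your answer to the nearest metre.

Observed coordinate differences: Δφ = +0.00362°, Δλ = +0.00258°.
Converting to metres (1° lat = 111125 m, cos φ = 0.960401): observed ΔN = 402.3 m, observed ΔE = 275.3 m.
Subtracting the expected shift leaves a residual of 402.3 − (388.2) = 14.1 m north and 275.3 − (236.8) = 38.5 m east.
Residual distance = √(14.1² + 38.5²) = 41.0 m.

41 m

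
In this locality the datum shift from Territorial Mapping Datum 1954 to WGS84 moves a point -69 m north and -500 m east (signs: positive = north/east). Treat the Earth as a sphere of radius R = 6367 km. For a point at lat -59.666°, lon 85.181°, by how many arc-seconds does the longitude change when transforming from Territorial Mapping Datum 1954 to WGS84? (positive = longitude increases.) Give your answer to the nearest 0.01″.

At latitude -59.666°, cos φ = 0.505040.
One radian of longitude at latitude φ spans R cos φ, so Δλ = ΔE / (R cos φ) = -500.0 / (6367000 × 0.505040) = -1.5549e-04 rad = -32.073″.

Δλ = -32.07″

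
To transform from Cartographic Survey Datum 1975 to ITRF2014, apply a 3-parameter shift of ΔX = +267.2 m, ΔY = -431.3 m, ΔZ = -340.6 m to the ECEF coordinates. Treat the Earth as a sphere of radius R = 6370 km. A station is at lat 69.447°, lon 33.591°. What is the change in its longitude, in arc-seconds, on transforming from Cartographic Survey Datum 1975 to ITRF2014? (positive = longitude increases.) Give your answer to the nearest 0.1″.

Δλ = -46.8″

sin φ = 0.936348, cos φ = 0.351074, sin λ = 0.553261, cos λ = 0.833008.
East component: ΔE = −sin λ·ΔX + cos λ·ΔY = −(0.553261)(267.2) + (0.833008)(-431.3) = -507.11 m.
1° of latitude spans πR/180 = 111177 m; at latitude φ, 1° of longitude spans that × cos φ = 39031.5 m, so Δλ = -507.11 / 39031.5 × 3600 = -46.772″.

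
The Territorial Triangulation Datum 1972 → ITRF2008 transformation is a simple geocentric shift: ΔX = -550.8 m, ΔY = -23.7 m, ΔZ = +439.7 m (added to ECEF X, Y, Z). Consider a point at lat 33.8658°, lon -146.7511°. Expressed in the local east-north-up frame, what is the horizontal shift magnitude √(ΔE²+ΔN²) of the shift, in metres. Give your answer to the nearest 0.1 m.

299.8 m

At φ = 33.8658°, λ = -146.7511°: sin φ = 0.557250, cos φ = 0.830345, sin λ = -0.548277, cos λ = -0.836297.
ΔE = −sin λ·ΔX + cos λ·ΔY = −(-0.548277)·(-550.8) + (-0.836297)·(-23.7) = -282.17 m.
ΔN = −sin φ cos λ·ΔX − sin φ sin λ·ΔY + cos φ·ΔZ = −(0.557250)(-0.836297)(-550.8) − (0.557250)(-0.548277)(-23.7) + (0.830345)(439.7) = 101.17 m.
Horizontal magnitude = √(ΔE² + ΔN²) = √((-282.17)² + 101.17²) = 299.76 m.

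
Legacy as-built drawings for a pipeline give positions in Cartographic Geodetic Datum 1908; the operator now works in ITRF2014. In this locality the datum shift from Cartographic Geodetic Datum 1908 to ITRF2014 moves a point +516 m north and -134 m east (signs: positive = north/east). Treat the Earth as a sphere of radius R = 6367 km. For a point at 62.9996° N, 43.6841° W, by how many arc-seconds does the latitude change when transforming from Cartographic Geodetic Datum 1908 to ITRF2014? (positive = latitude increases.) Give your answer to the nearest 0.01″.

Δφ = 16.72″

On a sphere of radius R, 1 rad of latitude = R, so Δφ = ΔN / R = 516.0 / 6367000 = 8.1043e-05 rad = 16.716″.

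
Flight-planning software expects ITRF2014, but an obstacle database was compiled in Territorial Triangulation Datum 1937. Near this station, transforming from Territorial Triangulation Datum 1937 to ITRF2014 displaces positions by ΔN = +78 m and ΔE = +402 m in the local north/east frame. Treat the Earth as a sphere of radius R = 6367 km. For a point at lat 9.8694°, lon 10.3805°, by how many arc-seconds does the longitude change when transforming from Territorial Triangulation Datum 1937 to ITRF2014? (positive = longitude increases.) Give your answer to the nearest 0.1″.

At latitude 9.8694°, cos φ = 0.985201.
One radian of longitude at latitude φ spans R cos φ, so Δλ = ΔE / (R cos φ) = 402.0 / (6367000 × 0.985201) = 6.4086e-05 rad = 13.219″.

Δλ = 13.2″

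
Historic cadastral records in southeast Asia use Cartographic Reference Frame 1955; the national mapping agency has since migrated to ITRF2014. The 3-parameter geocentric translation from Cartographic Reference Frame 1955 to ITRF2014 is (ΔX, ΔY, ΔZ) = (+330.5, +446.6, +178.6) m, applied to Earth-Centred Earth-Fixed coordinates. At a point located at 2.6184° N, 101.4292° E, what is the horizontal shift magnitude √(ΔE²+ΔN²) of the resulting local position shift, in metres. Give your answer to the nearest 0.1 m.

442.9 m

At φ = 2.6184°, λ = 101.4292°: sin φ = 0.045684, cos φ = 0.998956, sin λ = 0.980170, cos λ = -0.198157.
ΔE = −sin λ·ΔX + cos λ·ΔY = −(0.980170)·(330.5) + (-0.198157)·(446.6) = -412.44 m.
ΔN = −sin φ cos λ·ΔX − sin φ sin λ·ΔY + cos φ·ΔZ = −(0.045684)(-0.198157)(330.5) − (0.045684)(0.980170)(446.6) + (0.998956)(178.6) = 161.41 m.
Horizontal magnitude = √(ΔE² + ΔN²) = √((-412.44)² + 161.41²) = 442.90 m.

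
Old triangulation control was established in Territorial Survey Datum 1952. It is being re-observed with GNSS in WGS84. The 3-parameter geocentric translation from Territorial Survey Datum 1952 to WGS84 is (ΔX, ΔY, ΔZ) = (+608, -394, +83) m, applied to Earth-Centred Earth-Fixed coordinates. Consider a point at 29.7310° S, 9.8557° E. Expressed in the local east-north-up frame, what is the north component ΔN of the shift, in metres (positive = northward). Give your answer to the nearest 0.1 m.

At φ = -29.7310°, λ = 9.8557°: sin φ = -0.495929, cos φ = 0.868363, sin λ = 0.171167, cos λ = 0.985242.
ΔN = −sin φ cos λ·ΔX − sin φ sin λ·ΔY + cos φ·ΔZ = −(-0.495929)(0.985242)(608) − (-0.495929)(0.171167)(-394) + (0.868363)(83) = 335.70 m.

ΔN = 335.7 m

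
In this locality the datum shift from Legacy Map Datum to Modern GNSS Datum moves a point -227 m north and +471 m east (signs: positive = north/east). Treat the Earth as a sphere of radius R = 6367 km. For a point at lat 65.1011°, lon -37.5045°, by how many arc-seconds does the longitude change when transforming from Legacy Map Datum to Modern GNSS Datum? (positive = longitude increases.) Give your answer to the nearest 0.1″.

Δλ = 36.2″

At latitude 65.1011°, cos φ = 0.421018.
One radian of longitude at latitude φ spans R cos φ, so Δλ = ΔE / (R cos φ) = 471.0 / (6367000 × 0.421018) = 1.7571e-04 rad = 36.242″.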